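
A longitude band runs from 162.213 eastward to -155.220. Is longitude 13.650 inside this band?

Band width going east from +162.213° to -155.220°: ((-155.220 − 162.213) mod 360) = 42.567°.
Offset of +13.650° east of the west edge: ((13.650 − 162.213) mod 360) = 211.437°.
211.437° > 42.567° ⇒ outside.

No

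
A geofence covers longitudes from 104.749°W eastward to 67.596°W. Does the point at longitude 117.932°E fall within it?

Band width going east from -104.749° to -67.596°: ((-67.596 − -104.749) mod 360) = 37.153°.
Offset of +117.932° east of the west edge: ((117.932 − -104.749) mod 360) = 222.681°.
222.681° > 37.153° ⇒ outside.

No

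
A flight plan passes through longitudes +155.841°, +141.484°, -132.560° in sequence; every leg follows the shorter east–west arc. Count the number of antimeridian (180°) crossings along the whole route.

1

Leg 1: +155.841° → +141.484°, shortest Δλ = -14.357° (west) — does not cross 180°.
Leg 2: +141.484° → -132.560°, shortest Δλ = 85.956° (east) — crosses 180°.
Total crossings: 1.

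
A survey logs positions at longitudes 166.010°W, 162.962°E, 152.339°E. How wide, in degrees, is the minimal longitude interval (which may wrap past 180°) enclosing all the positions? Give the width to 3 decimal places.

41.651°

Sort the longitudes: -166.010°, +152.339°, +162.962°.
Eastward gaps between consecutive values (wrapping around): 318.349°, 10.623°, 31.028°.
Largest gap = 318.349° ⇒ minimal covering band is its complement: 360° − 318.349° = 41.651°.
Band runs from +152.339° eastward to -166.010°, crossing the antimeridian.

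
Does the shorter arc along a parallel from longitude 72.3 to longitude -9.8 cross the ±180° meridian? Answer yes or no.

Signed shortest Δλ = ((-9.8 − 72.3 + 180) mod 360) − 180 = -82.1°.
Going west by 82.1° from +72.3° reaches -9.8° without touching 180°.

No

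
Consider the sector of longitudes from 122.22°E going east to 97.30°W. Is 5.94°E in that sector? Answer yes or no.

Band width going east from +122.22° to -97.30°: ((-97.30 − 122.22) mod 360) = 140.48°.
Offset of +5.94° east of the west edge: ((5.94 − 122.22) mod 360) = 243.72°.
243.72° > 140.48° ⇒ outside.

No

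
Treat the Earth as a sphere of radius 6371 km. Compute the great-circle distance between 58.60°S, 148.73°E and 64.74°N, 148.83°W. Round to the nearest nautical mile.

Δλ = -148.83 − 148.73 = -297.56°; wrapped into (−180°, 180°]: 62.44°.
Δφ = 64.74 − -58.60 = 123.34°.
a = sin²(Δφ/2) + cos φ₁ · cos φ₂ · sin²(Δλ/2) = 0.834534.
c = 2·atan2(√a, √(1−a)) = 2.30375 rad → d = 6371·c ≈ 14677.20 km ≈ 7925.05 nmi.

7925 nmi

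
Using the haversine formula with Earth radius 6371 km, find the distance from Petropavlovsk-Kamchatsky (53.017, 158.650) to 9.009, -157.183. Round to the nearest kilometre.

6288 km

Δλ = -157.183 − 158.650 = -315.833°; wrapped into (−180°, 180°]: 44.167°.
Δφ = 9.009 − 53.017 = -44.008°.
a = sin²(Δφ/2) + cos φ₁ · cos φ₂ · sin²(Δλ/2) = 0.224359.
c = 2·atan2(√a, √(1−a)) = 0.98690 rad → d = 6371·c ≈ 6287.52 km.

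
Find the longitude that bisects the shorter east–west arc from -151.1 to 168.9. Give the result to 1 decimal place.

Signed shortest Δλ from -151.1° to +168.9° is -40.0°.
Midpoint longitude = -151.1° + (-40.0°)/2 = -151.1° − 20.0° = -171.1°.
(The naïve average (-151.1 + +168.9)/2 = 8.9° is on the wrong side of the globe.)

-171.1°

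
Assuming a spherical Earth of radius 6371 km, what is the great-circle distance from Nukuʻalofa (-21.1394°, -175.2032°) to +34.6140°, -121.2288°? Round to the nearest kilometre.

8420 km

Δλ = -121.2288 − -175.2032 = 53.9744°.
Δφ = 34.6140 − -21.1394 = 55.7534°.
a = sin²(Δφ/2) + cos φ₁ · cos φ₂ · sin²(Δλ/2) = 0.376694.
c = 2·atan2(√a, √(1−a)) = 1.32161 rad → d = 6371·c ≈ 8420.01 km.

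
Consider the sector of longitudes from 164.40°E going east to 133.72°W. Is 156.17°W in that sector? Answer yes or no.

Yes

Band width going east from +164.40° to -133.72°: ((-133.72 − 164.40) mod 360) = 61.88°.
Offset of -156.17° east of the west edge: ((-156.17 − 164.40) mod 360) = 39.43°.
39.43° ≤ 61.88° ⇒ inside.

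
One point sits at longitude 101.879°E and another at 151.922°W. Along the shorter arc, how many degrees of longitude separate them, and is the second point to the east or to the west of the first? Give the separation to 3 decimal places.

Raw difference: -151.922 − 101.879 = -253.801°.
Normalise into (−180°, 180°]: -253.801° + 360° = 106.199°.
Positive ⇒ the second point lies to the east; separation 106.199°.

106.199° east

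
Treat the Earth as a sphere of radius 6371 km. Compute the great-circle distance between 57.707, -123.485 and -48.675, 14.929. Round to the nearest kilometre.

17122 km

Δλ = 14.929 − -123.485 = 138.414°.
Δφ = -48.675 − 57.707 = -106.382°.
a = sin²(Δφ/2) + cos φ₁ · cos φ₂ · sin²(Δλ/2) = 0.949343.
c = 2·atan2(√a, √(1−a)) = 2.68756 rad → d = 6371·c ≈ 17122.45 km.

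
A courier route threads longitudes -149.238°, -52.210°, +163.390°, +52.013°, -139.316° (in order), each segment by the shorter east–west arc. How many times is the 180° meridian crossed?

Leg 1: -149.238° → -52.210°, shortest Δλ = 97.028° (east) — does not cross 180°.
Leg 2: -52.210° → +163.390°, shortest Δλ = -144.4° (west) — crosses 180°.
Leg 3: +163.390° → +52.013°, shortest Δλ = -111.377° (west) — does not cross 180°.
Leg 4: +52.013° → -139.316°, shortest Δλ = 168.671° (east) — crosses 180°.
Total crossings: 2.

2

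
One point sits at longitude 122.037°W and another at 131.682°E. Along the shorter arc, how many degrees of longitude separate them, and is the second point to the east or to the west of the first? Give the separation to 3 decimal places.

106.281° west

Raw difference: 131.682 − -122.037 = 253.719°.
Normalise into (−180°, 180°]: 253.719° − 360° = -106.281°.
Negative ⇒ the second point lies to the west; separation 106.281°.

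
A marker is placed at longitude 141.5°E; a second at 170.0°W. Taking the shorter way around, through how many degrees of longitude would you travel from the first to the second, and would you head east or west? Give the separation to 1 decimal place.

Raw difference: -170.0 − 141.5 = -311.5°.
Normalise into (−180°, 180°]: -311.5° + 360° = 48.5°.
Positive ⇒ the second point lies to the east; separation 48.5°.

48.5° east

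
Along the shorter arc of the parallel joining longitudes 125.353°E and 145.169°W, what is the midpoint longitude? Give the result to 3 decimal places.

170.092°E

Signed shortest Δλ from +125.353° to -145.169° is +89.478°.
Midpoint longitude = +125.353° + (+89.478°)/2 = +125.353° + 44.739° = +170.092°.
(The naïve average (+125.353 + -145.169)/2 = -9.908° is on the wrong side of the globe.)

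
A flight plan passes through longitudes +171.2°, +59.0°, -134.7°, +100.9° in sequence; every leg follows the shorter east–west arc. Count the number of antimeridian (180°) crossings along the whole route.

Leg 1: +171.2° → +59.0°, shortest Δλ = -112.2° (west) — does not cross 180°.
Leg 2: +59.0° → -134.7°, shortest Δλ = 166.3° (east) — crosses 180°.
Leg 3: -134.7° → +100.9°, shortest Δλ = -124.4° (west) — crosses 180°.
Total crossings: 2.

2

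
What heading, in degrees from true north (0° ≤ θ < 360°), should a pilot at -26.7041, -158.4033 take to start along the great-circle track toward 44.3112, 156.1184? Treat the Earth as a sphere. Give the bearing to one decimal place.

329.0°

Δλ = 156.1184 − -158.4033 = 314.5217°; wrapped into (−180°, 180°]: -45.4783°.
θ = atan2( sin Δλ · cos φ₂ , cos φ₁ · sin φ₂ − sin φ₁ · cos φ₂ · cos Δλ )
  = atan2(-0.51018, 0.84952) = -30.987° → normalised to [0°, 360°): 329.013°.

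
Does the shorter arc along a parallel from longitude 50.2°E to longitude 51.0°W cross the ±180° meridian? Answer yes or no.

No

Signed shortest Δλ = ((-51.0 − 50.2 + 180) mod 360) − 180 = -101.2°.
Going west by 101.2° from +50.2° reaches -51.0° without touching 180°.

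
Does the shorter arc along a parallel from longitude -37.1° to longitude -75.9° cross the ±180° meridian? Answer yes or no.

Signed shortest Δλ = ((-75.9 − -37.1 + 180) mod 360) − 180 = -38.8°.
Going west by 38.8° from -37.1° reaches -75.9° without touching 180°.

No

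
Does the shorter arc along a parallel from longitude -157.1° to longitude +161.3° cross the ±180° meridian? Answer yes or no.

Yes

Naïve |161.3 − -157.1| = 318.4° > 180°, so the shorter arc goes the other way round — across 180°.
Signed shortest Δλ = ((161.3 − -157.1 + 180) mod 360) − 180 = -41.6°.
Going west by 41.6° from -157.1° passes through 180° before reaching +161.3°.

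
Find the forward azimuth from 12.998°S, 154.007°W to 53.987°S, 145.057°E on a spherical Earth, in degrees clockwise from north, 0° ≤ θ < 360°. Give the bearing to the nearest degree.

215°

Δλ = 145.057 − -154.007 = 299.064°; wrapped into (−180°, 180°]: -60.936°.
θ = atan2( sin Δλ · cos φ₂ , cos φ₁ · sin φ₂ − sin φ₁ · cos φ₂ · cos Δλ )
  = atan2(-0.51393, -0.72392) = -144.628° → normalised to [0°, 360°): 215.372°.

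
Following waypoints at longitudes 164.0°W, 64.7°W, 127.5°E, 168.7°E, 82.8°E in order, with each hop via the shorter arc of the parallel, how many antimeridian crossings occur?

Leg 1: -164.0° → -64.7°, shortest Δλ = 99.3° (east) — does not cross 180°.
Leg 2: -64.7° → +127.5°, shortest Δλ = -167.8° (west) — crosses 180°.
Leg 3: +127.5° → +168.7°, shortest Δλ = 41.2° (east) — does not cross 180°.
Leg 4: +168.7° → +82.8°, shortest Δλ = -85.9° (west) — does not cross 180°.
Total crossings: 1.

1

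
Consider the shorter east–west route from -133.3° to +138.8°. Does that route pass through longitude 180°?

Naïve |138.8 − -133.3| = 272.1° > 180°, so the shorter arc goes the other way round — across 180°.
Signed shortest Δλ = ((138.8 − -133.3 + 180) mod 360) − 180 = -87.9°.
Going west by 87.9° from -133.3° passes through 180° before reaching +138.8°.

Yes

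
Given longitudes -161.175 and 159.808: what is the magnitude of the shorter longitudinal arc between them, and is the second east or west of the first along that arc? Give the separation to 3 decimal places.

Raw difference: 159.808 − -161.175 = 320.983°.
Normalise into (−180°, 180°]: 320.983° − 360° = -39.017°.
Negative ⇒ the second point lies to the west; separation 39.017°.

39.017° west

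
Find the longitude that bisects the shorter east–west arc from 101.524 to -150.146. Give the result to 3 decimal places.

+155.689°

Signed shortest Δλ from +101.524° to -150.146° is +108.330°.
Midpoint longitude = +101.524° + (+108.330°)/2 = +101.524° + 54.165° = +155.689°.
(The naïve average (+101.524 + -150.146)/2 = -24.311° is on the wrong side of the globe.)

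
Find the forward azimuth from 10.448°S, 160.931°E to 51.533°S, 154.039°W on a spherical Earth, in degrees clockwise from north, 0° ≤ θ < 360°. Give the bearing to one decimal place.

Δλ = -154.039 − 160.931 = -314.970°; wrapped into (−180°, 180°]: 45.030°.
θ = atan2( sin Δλ · cos φ₂ , cos φ₁ · sin φ₂ − sin φ₁ · cos φ₂ · cos Δλ )
  = atan2(0.44010, -0.69026) = 147.479° → normalised to [0°, 360°): 147.479°.

147.5°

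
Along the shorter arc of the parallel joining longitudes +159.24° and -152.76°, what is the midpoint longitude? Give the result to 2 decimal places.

Signed shortest Δλ from +159.24° to -152.76° is +48.00°.
Midpoint longitude = +159.24° + (+48.00°)/2 = +159.24° + 24.00° = +183.24°.
Normalise into (−180°, 180°]: -176.76°.
(The naïve average (+159.24 + -152.76)/2 = 3.24° is on the wrong side of the globe.)

-176.76°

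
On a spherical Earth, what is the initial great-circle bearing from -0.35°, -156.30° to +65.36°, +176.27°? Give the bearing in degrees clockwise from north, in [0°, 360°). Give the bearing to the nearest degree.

348°

Δλ = 176.27 − -156.30 = 332.57°; wrapped into (−180°, 180°]: -27.43°.
θ = atan2( sin Δλ · cos φ₂ , cos φ₁ · sin φ₂ − sin φ₁ · cos φ₂ · cos Δλ )
  = atan2(-0.19206, 0.91119) = -11.902° → normalised to [0°, 360°): 348.098°.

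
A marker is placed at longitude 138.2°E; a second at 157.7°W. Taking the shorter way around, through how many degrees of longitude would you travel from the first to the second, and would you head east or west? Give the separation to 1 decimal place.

64.1° east

Raw difference: -157.7 − 138.2 = -295.9°.
Normalise into (−180°, 180°]: -295.9° + 360° = 64.1°.
Positive ⇒ the second point lies to the east; separation 64.1°.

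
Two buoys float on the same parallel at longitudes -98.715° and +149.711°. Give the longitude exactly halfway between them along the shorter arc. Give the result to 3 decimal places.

Signed shortest Δλ from -98.715° to +149.711° is -111.574°.
Midpoint longitude = -98.715° + (-111.574°)/2 = -98.715° − 55.787° = -154.502°.
(The naïve average (-98.715 + +149.711)/2 = 25.498° is on the wrong side of the globe.)

-154.502°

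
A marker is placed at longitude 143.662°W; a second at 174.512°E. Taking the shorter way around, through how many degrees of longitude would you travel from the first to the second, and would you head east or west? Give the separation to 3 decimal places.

Raw difference: 174.512 − -143.662 = 318.174°.
Normalise into (−180°, 180°]: 318.174° − 360° = -41.826°.
Negative ⇒ the second point lies to the west; separation 41.826°.

41.826° west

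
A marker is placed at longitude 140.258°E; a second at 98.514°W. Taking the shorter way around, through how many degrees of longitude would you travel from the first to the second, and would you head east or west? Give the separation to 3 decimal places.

121.228° east

Raw difference: -98.514 − 140.258 = -238.772°.
Normalise into (−180°, 180°]: -238.772° + 360° = 121.228°.
Positive ⇒ the second point lies to the east; separation 121.228°.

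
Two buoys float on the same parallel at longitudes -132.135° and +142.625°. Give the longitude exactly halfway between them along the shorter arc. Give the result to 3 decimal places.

-174.755°

Signed shortest Δλ from -132.135° to +142.625° is -85.240°.
Midpoint longitude = -132.135° + (-85.240°)/2 = -132.135° − 42.620° = -174.755°.
(The naïve average (-132.135 + +142.625)/2 = 5.245° is on the wrong side of the globe.)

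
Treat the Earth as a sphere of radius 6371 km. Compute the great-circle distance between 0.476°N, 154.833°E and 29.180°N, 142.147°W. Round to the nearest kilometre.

7385 km

Δλ = -142.147 − 154.833 = -296.980°; wrapped into (−180°, 180°]: 63.020°.
Δφ = 29.180 − 0.476 = 28.704°.
a = sin²(Δφ/2) + cos φ₁ · cos φ₂ · sin²(Δλ/2) = 0.299930.
c = 2·atan2(√a, √(1−a)) = 1.15913 rad → d = 6371·c ≈ 7384.79 km.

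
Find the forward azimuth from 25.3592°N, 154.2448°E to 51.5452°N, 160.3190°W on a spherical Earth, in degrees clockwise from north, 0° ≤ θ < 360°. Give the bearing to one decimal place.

40.4°

Δλ = -160.3190 − 154.2448 = -314.5638°; wrapped into (−180°, 180°]: 45.4362°.
θ = atan2( sin Δλ · cos φ₂ , cos φ₁ · sin φ₂ − sin φ₁ · cos φ₂ · cos Δλ )
  = atan2(0.44308, 0.52074) = 40.394° → normalised to [0°, 360°): 40.394°.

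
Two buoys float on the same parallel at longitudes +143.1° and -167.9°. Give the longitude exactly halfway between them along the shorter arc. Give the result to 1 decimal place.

Signed shortest Δλ from +143.1° to -167.9° is +49.0°.
Midpoint longitude = +143.1° + (+49.0°)/2 = +143.1° + 24.5° = +167.6°.
(The naïve average (+143.1 + -167.9)/2 = -12.4° is on the wrong side of the globe.)

+167.6°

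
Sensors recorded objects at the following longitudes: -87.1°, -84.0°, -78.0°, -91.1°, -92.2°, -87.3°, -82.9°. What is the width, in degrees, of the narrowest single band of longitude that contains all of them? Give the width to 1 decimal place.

Sort the longitudes: -92.2°, -91.1°, -87.3°, -87.1°, -84.0°, -82.9°, -78.0°.
Eastward gaps between consecutive values (wrapping around): 1.1°, 3.8°, 0.2°, 3.1°, 1.1°, 4.9°, 345.8°.
Largest gap = 345.8° ⇒ minimal covering band is its complement: 360° − 345.8° = 14.2°.
Band runs from -92.2° eastward to -78.0°.

14.2°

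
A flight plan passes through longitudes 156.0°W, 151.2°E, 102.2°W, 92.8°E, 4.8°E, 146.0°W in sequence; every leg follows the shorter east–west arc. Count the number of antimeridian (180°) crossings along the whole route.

Leg 1: -156.0° → +151.2°, shortest Δλ = -52.8° (west) — crosses 180°.
Leg 2: +151.2° → -102.2°, shortest Δλ = 106.6° (east) — crosses 180°.
Leg 3: -102.2° → +92.8°, shortest Δλ = -165.0° (west) — crosses 180°.
Leg 4: +92.8° → +4.8°, shortest Δλ = -88.0° (west) — does not cross 180°.
Leg 5: +4.8° → -146.0°, shortest Δλ = -150.8° (west) — does not cross 180°.
Total crossings: 3.

3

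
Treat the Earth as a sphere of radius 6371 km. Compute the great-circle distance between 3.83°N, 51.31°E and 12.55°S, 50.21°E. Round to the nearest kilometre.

Δλ = 50.21 − 51.31 = -1.10°.
Δφ = -12.55 − 3.83 = -16.38°.
a = sin²(Δφ/2) + cos φ₁ · cos φ₂ · sin²(Δλ/2) = 0.020384.
c = 2·atan2(√a, √(1−a)) = 0.28652 rad → d = 6371·c ≈ 1825.42 km.

1825 km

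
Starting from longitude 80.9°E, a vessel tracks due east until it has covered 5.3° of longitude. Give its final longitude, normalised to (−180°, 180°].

Start at +80.9°; shift +5.3° → +86.2°.
+86.2° already lies in (−180°, 180°].

86.2°E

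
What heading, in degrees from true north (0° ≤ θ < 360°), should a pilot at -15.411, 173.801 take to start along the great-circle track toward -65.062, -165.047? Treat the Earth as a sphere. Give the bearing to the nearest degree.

169°

Δλ = -165.047 − 173.801 = -338.848°; wrapped into (−180°, 180°]: 21.152°.
θ = atan2( sin Δλ · cos φ₂ , cos φ₁ · sin φ₂ − sin φ₁ · cos φ₂ · cos Δλ )
  = atan2(0.15215, -0.76966) = 168.818° → normalised to [0°, 360°): 168.818°.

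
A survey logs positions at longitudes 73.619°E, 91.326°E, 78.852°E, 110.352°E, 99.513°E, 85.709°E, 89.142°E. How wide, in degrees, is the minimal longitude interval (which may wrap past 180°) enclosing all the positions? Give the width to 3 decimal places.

Sort the longitudes: +73.619°, +78.852°, +85.709°, +89.142°, +91.326°, +99.513°, +110.352°.
Eastward gaps between consecutive values (wrapping around): 5.233°, 6.857°, 3.433°, 2.184°, 8.187°, 10.839°, 323.267°.
Largest gap = 323.267° ⇒ minimal covering band is its complement: 360° − 323.267° = 36.733°.
Band runs from +73.619° eastward to +110.352°.

36.733°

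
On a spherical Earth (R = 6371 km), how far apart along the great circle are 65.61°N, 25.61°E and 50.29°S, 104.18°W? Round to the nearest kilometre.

16724 km

Δλ = -104.18 − 25.61 = -129.79°.
Δφ = -50.29 − 65.61 = -115.90°.
a = sin²(Δφ/2) + cos φ₁ · cos φ₂ · sin²(Δλ/2) = 0.934740.
c = 2·atan2(√a, √(1−a)) = 2.62494 rad → d = 6371·c ≈ 16723.52 km.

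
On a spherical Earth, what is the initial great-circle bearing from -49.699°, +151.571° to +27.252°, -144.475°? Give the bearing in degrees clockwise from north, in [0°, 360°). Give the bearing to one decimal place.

53.4°

Δλ = -144.475 − 151.571 = -296.046°; wrapped into (−180°, 180°]: 63.954°.
θ = atan2( sin Δλ · cos φ₂ , cos φ₁ · sin φ₂ − sin φ₁ · cos φ₂ · cos Δλ )
  = atan2(0.79872, 0.59388) = 53.368° → normalised to [0°, 360°): 53.368°.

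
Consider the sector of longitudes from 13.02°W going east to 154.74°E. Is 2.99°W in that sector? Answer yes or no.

Yes

Band width going east from -13.02° to +154.74°: ((154.74 − -13.02) mod 360) = 167.76°.
Offset of -2.99° east of the west edge: ((-2.99 − -13.02) mod 360) = 10.03°.
10.03° ≤ 167.76° ⇒ inside.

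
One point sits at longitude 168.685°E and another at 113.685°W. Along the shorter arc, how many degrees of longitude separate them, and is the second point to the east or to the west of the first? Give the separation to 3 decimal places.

77.630° east

Raw difference: -113.685 − 168.685 = -282.37°.
Normalise into (−180°, 180°]: -282.37° + 360° = 77.63°.
Positive ⇒ the second point lies to the east; separation 77.630°.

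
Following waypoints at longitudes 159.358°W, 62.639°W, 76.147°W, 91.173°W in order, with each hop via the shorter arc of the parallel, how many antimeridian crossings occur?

0

Leg 1: -159.358° → -62.639°, shortest Δλ = 96.719° (east) — does not cross 180°.
Leg 2: -62.639° → -76.147°, shortest Δλ = -13.508° (west) — does not cross 180°.
Leg 3: -76.147° → -91.173°, shortest Δλ = -15.026° (west) — does not cross 180°.
Total crossings: 0.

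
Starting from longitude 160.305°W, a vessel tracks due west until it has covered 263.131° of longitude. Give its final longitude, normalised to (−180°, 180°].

Start at -160.305°; shift −263.131° → -423.436°.
-423.436° lies outside (−180°, 180°]; add 360° → -63.436°.

63.436°W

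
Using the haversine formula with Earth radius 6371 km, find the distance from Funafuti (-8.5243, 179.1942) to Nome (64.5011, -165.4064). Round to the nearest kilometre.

8222 km

Δλ = -165.4064 − 179.1942 = -344.6006°; wrapped into (−180°, 180°]: 15.3994°.
Δφ = 64.5011 − -8.5243 = 73.0254°.
a = sin²(Δφ/2) + cos φ₁ · cos φ₂ · sin²(Δλ/2) = 0.361669.
c = 2·atan2(√a, √(1−a)) = 1.29048 rad → d = 6371·c ≈ 8221.63 km.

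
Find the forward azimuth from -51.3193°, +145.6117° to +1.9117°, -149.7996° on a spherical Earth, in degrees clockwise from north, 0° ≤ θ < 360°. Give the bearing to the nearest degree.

68°

Δλ = -149.7996 − 145.6117 = -295.4113°; wrapped into (−180°, 180°]: 64.5887°.
θ = atan2( sin Δλ · cos φ₂ , cos φ₁ · sin φ₂ − sin φ₁ · cos φ₂ · cos Δλ )
  = atan2(0.90275, 0.35565) = 68.498° → normalised to [0°, 360°): 68.498°.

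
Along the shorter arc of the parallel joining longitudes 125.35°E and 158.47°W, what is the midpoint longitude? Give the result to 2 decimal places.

Signed shortest Δλ from +125.35° to -158.47° is +76.18°.
Midpoint longitude = +125.35° + (+76.18°)/2 = +125.35° + 38.09° = +163.44°.
(The naïve average (+125.35 + -158.47)/2 = -16.56° is on the wrong side of the globe.)

163.44°E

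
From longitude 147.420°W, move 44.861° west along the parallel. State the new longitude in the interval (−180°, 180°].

Start at -147.420°; shift −44.861° → -192.281°.
-192.281° lies outside (−180°, 180°]; add 360° → +167.719°.

167.719°E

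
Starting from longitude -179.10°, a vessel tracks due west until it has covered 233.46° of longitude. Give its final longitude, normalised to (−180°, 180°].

Start at -179.10°; shift −233.46° → -412.56°.
-412.56° lies outside (−180°, 180°]; add 360° → -52.56°.

-52.56°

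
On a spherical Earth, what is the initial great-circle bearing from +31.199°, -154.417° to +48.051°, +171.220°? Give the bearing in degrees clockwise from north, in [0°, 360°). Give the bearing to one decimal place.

312.9°

Δλ = 171.220 − -154.417 = 325.637°; wrapped into (−180°, 180°]: -34.363°.
θ = atan2( sin Δλ · cos φ₂ , cos φ₁ · sin φ₂ − sin φ₁ · cos φ₂ · cos Δλ )
  = atan2(-0.37731, 0.35033) = -47.123° → normalised to [0°, 360°): 312.877°.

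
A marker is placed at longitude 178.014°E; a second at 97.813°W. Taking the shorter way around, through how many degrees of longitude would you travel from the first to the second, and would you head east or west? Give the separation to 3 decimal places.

Raw difference: -97.813 − 178.014 = -275.827°.
Normalise into (−180°, 180°]: -275.827° + 360° = 84.173°.
Positive ⇒ the second point lies to the east; separation 84.173°.

84.173° east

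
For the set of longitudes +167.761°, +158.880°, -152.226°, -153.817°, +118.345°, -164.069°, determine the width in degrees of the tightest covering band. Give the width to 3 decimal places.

Sort the longitudes: -164.069°, -153.817°, -152.226°, +118.345°, +158.880°, +167.761°.
Eastward gaps between consecutive values (wrapping around): 10.252°, 1.591°, 270.571°, 40.535°, 8.881°, 28.170°.
Largest gap = 270.571° ⇒ minimal covering band is its complement: 360° − 270.571° = 89.429°.
Band runs from +118.345° eastward to -152.226°, crossing the antimeridian.

89.429°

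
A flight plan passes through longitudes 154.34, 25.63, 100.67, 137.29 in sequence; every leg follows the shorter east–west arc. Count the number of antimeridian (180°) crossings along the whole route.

Leg 1: +154.34° → +25.63°, shortest Δλ = -128.71° (west) — does not cross 180°.
Leg 2: +25.63° → +100.67°, shortest Δλ = 75.04° (east) — does not cross 180°.
Leg 3: +100.67° → +137.29°, shortest Δλ = 36.62° (east) — does not cross 180°.
Total crossings: 0.

0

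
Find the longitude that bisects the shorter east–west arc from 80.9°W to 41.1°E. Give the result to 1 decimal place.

19.9°W

Signed shortest Δλ from -80.9° to +41.1° is +122.0°.
Midpoint longitude = -80.9° + (+122.0°)/2 = -80.9° + 61.0° = -19.9°.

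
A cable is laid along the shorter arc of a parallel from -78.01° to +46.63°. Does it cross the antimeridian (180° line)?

No

Signed shortest Δλ = ((46.63 − -78.01 + 180) mod 360) − 180 = 124.64°.
Going east by 124.64° from -78.01° reaches +46.63° without touching 180°.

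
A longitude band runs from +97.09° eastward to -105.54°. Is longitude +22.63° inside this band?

Band width going east from +97.09° to -105.54°: ((-105.54 − 97.09) mod 360) = 157.37°.
Offset of +22.63° east of the west edge: ((22.63 − 97.09) mod 360) = 285.54°.
285.54° > 157.37° ⇒ outside.

No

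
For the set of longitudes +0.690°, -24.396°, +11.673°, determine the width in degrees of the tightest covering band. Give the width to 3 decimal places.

Sort the longitudes: -24.396°, +0.690°, +11.673°.
Eastward gaps between consecutive values (wrapping around): 25.086°, 10.983°, 323.931°.
Largest gap = 323.931° ⇒ minimal covering band is its complement: 360° − 323.931° = 36.069°.
Band runs from -24.396° eastward to +11.673°.

36.069°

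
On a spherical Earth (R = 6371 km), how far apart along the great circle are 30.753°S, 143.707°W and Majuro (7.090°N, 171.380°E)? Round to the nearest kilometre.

6367 km

Δλ = 171.380 − -143.707 = 315.087°; wrapped into (−180°, 180°]: -44.913°.
Δφ = 7.090 − -30.753 = 37.843°.
a = sin²(Δφ/2) + cos φ₁ · cos φ₂ · sin²(Δλ/2) = 0.229586.
c = 2·atan2(√a, √(1−a)) = 0.99938 rad → d = 6371·c ≈ 6367.02 km.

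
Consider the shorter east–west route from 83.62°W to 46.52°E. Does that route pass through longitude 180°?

No

Signed shortest Δλ = ((46.52 − -83.62 + 180) mod 360) − 180 = 130.14°.
Going east by 130.14° from -83.62° reaches +46.52° without touching 180°.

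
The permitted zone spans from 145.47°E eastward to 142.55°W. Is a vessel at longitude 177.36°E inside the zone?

Band width going east from +145.47° to -142.55°: ((-142.55 − 145.47) mod 360) = 71.98°.
Offset of +177.36° east of the west edge: ((177.36 − 145.47) mod 360) = 31.89°.
31.89° ≤ 71.98° ⇒ inside.

Yes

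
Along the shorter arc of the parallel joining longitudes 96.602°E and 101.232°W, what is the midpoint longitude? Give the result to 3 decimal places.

177.685°E

Signed shortest Δλ from +96.602° to -101.232° is +162.166°.
Midpoint longitude = +96.602° + (+162.166°)/2 = +96.602° + 81.083° = +177.685°.
(The naïve average (+96.602 + -101.232)/2 = -2.315° is on the wrong side of the globe.)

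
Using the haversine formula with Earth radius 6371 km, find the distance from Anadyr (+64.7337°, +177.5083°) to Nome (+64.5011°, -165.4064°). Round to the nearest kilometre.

812 km

Δλ = -165.4064 − 177.5083 = -342.9147°; wrapped into (−180°, 180°]: 17.0853°.
Δφ = 64.5011 − 64.7337 = -0.2326°.
a = sin²(Δφ/2) + cos φ₁ · cos φ₂ · sin²(Δλ/2) = 0.004059.
c = 2·atan2(√a, √(1−a)) = 0.12750 rad → d = 6371·c ≈ 812.31 km.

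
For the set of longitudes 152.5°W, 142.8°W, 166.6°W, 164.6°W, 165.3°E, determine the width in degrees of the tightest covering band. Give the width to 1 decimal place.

Sort the longitudes: -166.6°, -164.6°, -152.5°, -142.8°, +165.3°.
Eastward gaps between consecutive values (wrapping around): 2.0°, 12.1°, 9.7°, 308.1°, 28.1°.
Largest gap = 308.1° ⇒ minimal covering band is its complement: 360° − 308.1° = 51.9°.
Band runs from +165.3° eastward to -142.8°, crossing the antimeridian.

51.9°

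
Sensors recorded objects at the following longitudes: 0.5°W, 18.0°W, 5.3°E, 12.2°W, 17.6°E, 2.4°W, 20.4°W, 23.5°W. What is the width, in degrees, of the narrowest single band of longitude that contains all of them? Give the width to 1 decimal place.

Sort the longitudes: -23.5°, -20.4°, -18.0°, -12.2°, -2.4°, -0.5°, +5.3°, +17.6°.
Eastward gaps between consecutive values (wrapping around): 3.1°, 2.4°, 5.8°, 9.8°, 1.9°, 5.8°, 12.3°, 318.9°.
Largest gap = 318.9° ⇒ minimal covering band is its complement: 360° − 318.9° = 41.1°.
Band runs from -23.5° eastward to +17.6°.

41.1°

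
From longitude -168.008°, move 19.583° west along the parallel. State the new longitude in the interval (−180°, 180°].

Start at -168.008°; shift −19.583° → -187.591°.
-187.591° lies outside (−180°, 180°]; add 360° → +172.409°.

+172.409°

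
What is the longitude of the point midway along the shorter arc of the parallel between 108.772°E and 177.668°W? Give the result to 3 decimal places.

Signed shortest Δλ from +108.772° to -177.668° is +73.560°.
Midpoint longitude = +108.772° + (+73.560°)/2 = +108.772° + 36.780° = +145.552°.
(The naïve average (+108.772 + -177.668)/2 = -34.448° is on the wrong side of the globe.)

145.552°E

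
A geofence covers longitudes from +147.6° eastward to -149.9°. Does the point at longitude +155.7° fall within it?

Yes

Band width going east from +147.6° to -149.9°: ((-149.9 − 147.6) mod 360) = 62.5°.
Offset of +155.7° east of the west edge: ((155.7 − 147.6) mod 360) = 8.1°.
8.1° ≤ 62.5° ⇒ inside.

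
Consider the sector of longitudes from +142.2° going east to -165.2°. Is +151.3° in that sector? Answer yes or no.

Band width going east from +142.2° to -165.2°: ((-165.2 − 142.2) mod 360) = 52.6°.
Offset of +151.3° east of the west edge: ((151.3 − 142.2) mod 360) = 9.1°.
9.1° ≤ 52.6° ⇒ inside.

Yes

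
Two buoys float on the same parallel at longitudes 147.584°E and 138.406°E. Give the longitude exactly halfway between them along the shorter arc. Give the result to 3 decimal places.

142.995°E

Signed shortest Δλ from +147.584° to +138.406° is -9.178°.
Midpoint longitude = +147.584° + (-9.178°)/2 = +147.584° − 4.589° = +142.995°.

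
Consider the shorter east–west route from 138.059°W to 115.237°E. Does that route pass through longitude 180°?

Yes

Naïve |115.237 − -138.059| = 253.296° > 180°, so the shorter arc goes the other way round — across 180°.
Signed shortest Δλ = ((115.237 − -138.059 + 180) mod 360) − 180 = -106.704°.
Going west by 106.704° from -138.059° passes through 180° before reaching +115.237°.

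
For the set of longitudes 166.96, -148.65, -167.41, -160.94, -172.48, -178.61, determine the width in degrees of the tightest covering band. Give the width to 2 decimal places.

44.39°

Sort the longitudes: -178.61°, -172.48°, -167.41°, -160.94°, -148.65°, +166.96°.
Eastward gaps between consecutive values (wrapping around): 6.13°, 5.07°, 6.47°, 12.29°, 315.61°, 14.43°.
Largest gap = 315.61° ⇒ minimal covering band is its complement: 360° − 315.61° = 44.39°.
Band runs from +166.96° eastward to -148.65°, crossing the antimeridian.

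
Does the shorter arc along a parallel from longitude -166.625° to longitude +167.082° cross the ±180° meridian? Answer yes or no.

Yes

Naïve |167.082 − -166.625| = 333.707° > 180°, so the shorter arc goes the other way round — across 180°.
Signed shortest Δλ = ((167.082 − -166.625 + 180) mod 360) − 180 = -26.293°.
Going west by 26.293° from -166.625° passes through 180° before reaching +167.082°.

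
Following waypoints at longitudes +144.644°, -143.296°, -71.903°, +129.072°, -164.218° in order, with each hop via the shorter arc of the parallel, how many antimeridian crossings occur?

Leg 1: +144.644° → -143.296°, shortest Δλ = 72.06° (east) — crosses 180°.
Leg 2: -143.296° → -71.903°, shortest Δλ = 71.393° (east) — does not cross 180°.
Leg 3: -71.903° → +129.072°, shortest Δλ = -159.025° (west) — crosses 180°.
Leg 4: +129.072° → -164.218°, shortest Δλ = 66.71° (east) — crosses 180°.
Total crossings: 3.

3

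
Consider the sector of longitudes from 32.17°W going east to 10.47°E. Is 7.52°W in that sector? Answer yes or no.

Yes

Band width going east from -32.17° to +10.47°: ((10.47 − -32.17) mod 360) = 42.64°.
Offset of -7.52° east of the west edge: ((-7.52 − -32.17) mod 360) = 24.65°.
24.65° ≤ 42.64° ⇒ inside.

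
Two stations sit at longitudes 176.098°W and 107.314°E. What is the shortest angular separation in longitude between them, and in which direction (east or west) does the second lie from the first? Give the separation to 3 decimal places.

76.588° west

Raw difference: 107.314 − -176.098 = 283.412°.
Normalise into (−180°, 180°]: 283.412° − 360° = -76.588°.
Negative ⇒ the second point lies to the west; separation 76.588°.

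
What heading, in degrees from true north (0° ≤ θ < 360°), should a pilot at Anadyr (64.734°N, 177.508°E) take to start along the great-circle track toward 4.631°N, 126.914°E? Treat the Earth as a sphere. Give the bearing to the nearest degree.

235°

Δλ = 126.914 − 177.508 = -50.594°.
θ = atan2( sin Δλ · cos φ₂ , cos φ₁ · sin φ₂ − sin φ₁ · cos φ₂ · cos Δλ )
  = atan2(-0.77014, -0.53775) = -124.924° → normalised to [0°, 360°): 235.076°.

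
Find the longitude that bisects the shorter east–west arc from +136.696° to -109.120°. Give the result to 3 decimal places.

-166.212°

Signed shortest Δλ from +136.696° to -109.120° is +114.184°.
Midpoint longitude = +136.696° + (+114.184°)/2 = +136.696° + 57.092° = +193.788°.
Normalise into (−180°, 180°]: -166.212°.
(The naïve average (+136.696 + -109.120)/2 = 13.788° is on the wrong side of the globe.)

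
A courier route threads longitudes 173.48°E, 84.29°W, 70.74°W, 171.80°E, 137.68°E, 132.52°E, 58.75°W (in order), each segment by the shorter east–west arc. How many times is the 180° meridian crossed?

Leg 1: +173.48° → -84.29°, shortest Δλ = 102.23° (east) — crosses 180°.
Leg 2: -84.29° → -70.74°, shortest Δλ = 13.55° (east) — does not cross 180°.
Leg 3: -70.74° → +171.80°, shortest Δλ = -117.46° (west) — crosses 180°.
Leg 4: +171.80° → +137.68°, shortest Δλ = -34.12° (west) — does not cross 180°.
Leg 5: +137.68° → +132.52°, shortest Δλ = -5.16° (west) — does not cross 180°.
Leg 6: +132.52° → -58.75°, shortest Δλ = 168.73° (east) — crosses 180°.
Total crossings: 3.

3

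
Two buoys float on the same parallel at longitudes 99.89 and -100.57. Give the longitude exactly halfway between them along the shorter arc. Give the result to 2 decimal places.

+179.66°

Signed shortest Δλ from +99.89° to -100.57° is +159.54°.
Midpoint longitude = +99.89° + (+159.54°)/2 = +99.89° + 79.77° = +179.66°.
(The naïve average (+99.89 + -100.57)/2 = -0.34° is on the wrong side of the globe.)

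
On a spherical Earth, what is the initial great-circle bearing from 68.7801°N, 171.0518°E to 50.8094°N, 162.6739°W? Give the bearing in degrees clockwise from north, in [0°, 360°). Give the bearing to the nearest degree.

Δλ = -162.6739 − 171.0518 = -333.7257°; wrapped into (−180°, 180°]: 26.2743°.
θ = atan2( sin Δλ · cos φ₂ , cos φ₁ · sin φ₂ − sin φ₁ · cos φ₂ · cos Δλ )
  = atan2(0.27972, -0.24767) = 131.522° → normalised to [0°, 360°): 131.522°.

132°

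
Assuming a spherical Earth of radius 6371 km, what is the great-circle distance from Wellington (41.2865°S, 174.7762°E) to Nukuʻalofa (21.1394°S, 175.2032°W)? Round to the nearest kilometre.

Δλ = -175.2032 − 174.7762 = -349.9794°; wrapped into (−180°, 180°]: 10.0206°.
Δφ = -21.1394 − -41.2865 = 20.1471°.
a = sin²(Δφ/2) + cos φ₁ · cos φ₂ · sin²(Δλ/2) = 0.035940.
c = 2·atan2(√a, √(1−a)) = 0.38147 rad → d = 6371·c ≈ 2430.32 km.

2430 km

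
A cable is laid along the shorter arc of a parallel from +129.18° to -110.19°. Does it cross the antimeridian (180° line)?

Yes

Naïve |-110.19 − 129.18| = 239.37° > 180°, so the shorter arc goes the other way round — across 180°.
Signed shortest Δλ = ((-110.19 − 129.18 + 180) mod 360) − 180 = 120.63°.
Going east by 120.63° from +129.18° passes through 180° before reaching -110.19°.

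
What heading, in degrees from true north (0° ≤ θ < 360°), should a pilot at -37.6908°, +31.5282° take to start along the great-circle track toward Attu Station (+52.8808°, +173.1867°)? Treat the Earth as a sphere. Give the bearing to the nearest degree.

Δλ = 173.1867 − 31.5282 = 141.6585°.
θ = atan2( sin Δλ · cos φ₂ , cos φ₁ · sin φ₂ − sin φ₁ · cos φ₂ · cos Δλ )
  = atan2(0.37436, 0.34160) = 47.620° → normalised to [0°, 360°): 47.620°.

48°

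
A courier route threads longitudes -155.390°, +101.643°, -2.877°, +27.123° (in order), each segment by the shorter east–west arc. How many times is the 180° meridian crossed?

Leg 1: -155.390° → +101.643°, shortest Δλ = -102.967° (west) — crosses 180°.
Leg 2: +101.643° → -2.877°, shortest Δλ = -104.52° (west) — does not cross 180°.
Leg 3: -2.877° → +27.123°, shortest Δλ = 30.0° (east) — does not cross 180°.
Total crossings: 1.

1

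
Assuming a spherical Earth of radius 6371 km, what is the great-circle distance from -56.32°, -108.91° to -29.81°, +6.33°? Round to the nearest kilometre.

Δλ = 6.33 − -108.91 = 115.24°.
Δφ = -29.81 − -56.32 = 26.51°.
a = sin²(Δφ/2) + cos φ₁ · cos φ₂ · sin²(Δλ/2) = 0.395748.
c = 2·atan2(√a, √(1−a)) = 1.36075 rad → d = 6371·c ≈ 8669.35 km.

8669 km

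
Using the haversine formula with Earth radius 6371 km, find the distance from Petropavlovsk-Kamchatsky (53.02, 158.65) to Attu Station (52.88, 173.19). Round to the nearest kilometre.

973 km

Δλ = 173.19 − 158.65 = 14.54°.
Δφ = 52.88 − 53.02 = -0.14°.
a = sin²(Δφ/2) + cos φ₁ · cos φ₂ · sin²(Δλ/2) = 0.005815.
c = 2·atan2(√a, √(1−a)) = 0.15266 rad → d = 6371·c ≈ 972.58 km.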